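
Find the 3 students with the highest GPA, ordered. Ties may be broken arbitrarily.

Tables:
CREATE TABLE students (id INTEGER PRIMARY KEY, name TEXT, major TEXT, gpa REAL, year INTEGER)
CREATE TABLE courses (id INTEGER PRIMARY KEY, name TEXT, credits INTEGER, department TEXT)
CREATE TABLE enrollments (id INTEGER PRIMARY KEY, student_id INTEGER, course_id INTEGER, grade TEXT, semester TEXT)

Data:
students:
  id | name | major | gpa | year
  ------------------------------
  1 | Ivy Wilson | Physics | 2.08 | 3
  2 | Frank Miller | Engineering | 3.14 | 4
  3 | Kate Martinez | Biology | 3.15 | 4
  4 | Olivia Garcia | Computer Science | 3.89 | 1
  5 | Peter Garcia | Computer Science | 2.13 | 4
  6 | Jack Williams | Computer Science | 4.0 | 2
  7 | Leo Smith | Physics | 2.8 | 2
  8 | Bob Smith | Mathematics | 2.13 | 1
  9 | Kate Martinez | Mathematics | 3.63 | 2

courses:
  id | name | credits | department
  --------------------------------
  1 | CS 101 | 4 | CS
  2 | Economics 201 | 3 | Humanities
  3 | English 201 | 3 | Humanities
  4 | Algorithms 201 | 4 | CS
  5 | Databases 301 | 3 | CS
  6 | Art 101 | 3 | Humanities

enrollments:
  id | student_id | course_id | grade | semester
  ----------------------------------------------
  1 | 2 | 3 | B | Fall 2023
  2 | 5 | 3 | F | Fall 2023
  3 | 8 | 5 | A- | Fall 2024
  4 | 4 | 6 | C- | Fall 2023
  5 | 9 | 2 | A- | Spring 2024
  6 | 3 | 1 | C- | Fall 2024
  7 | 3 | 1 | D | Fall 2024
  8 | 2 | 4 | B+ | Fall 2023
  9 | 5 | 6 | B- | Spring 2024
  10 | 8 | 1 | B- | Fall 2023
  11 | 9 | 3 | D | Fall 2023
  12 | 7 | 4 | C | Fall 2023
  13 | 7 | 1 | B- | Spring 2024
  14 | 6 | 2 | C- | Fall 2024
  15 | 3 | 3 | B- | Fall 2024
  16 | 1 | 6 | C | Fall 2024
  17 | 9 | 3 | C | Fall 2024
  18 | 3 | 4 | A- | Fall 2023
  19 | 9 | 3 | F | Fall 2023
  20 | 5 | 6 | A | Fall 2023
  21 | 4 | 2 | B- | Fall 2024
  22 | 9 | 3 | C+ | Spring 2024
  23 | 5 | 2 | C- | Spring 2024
SELECT name, gpa FROM students ORDER BY gpa DESC LIMIT 3

Execution result:
name | gpa
Jack Williams | 4.00
Olivia Garcia | 3.89
Kate Martinez | 3.63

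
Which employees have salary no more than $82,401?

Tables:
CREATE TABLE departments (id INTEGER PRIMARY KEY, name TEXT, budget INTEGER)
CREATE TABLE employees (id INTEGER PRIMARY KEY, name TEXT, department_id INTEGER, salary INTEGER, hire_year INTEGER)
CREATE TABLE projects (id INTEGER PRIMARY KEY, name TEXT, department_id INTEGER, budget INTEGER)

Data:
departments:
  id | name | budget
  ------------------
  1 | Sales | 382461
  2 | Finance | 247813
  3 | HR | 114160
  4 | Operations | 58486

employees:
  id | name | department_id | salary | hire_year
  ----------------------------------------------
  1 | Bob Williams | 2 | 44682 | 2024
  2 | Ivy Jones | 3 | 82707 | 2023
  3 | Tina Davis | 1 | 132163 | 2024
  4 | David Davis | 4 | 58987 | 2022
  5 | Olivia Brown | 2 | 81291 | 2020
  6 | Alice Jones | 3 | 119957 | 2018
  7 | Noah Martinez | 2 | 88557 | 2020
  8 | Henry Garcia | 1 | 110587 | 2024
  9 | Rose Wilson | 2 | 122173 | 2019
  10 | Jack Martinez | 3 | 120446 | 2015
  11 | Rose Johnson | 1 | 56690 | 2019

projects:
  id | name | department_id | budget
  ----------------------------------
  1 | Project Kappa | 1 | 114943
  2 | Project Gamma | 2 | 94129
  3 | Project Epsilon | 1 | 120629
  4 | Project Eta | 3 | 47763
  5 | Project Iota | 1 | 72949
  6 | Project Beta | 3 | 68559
SELECT name, salary FROM employees WHERE salary <= 82401

Execution result:
name | salary
Bob Williams | 44682
David Davis | 58987
Olivia Brown | 81291
Rose Johnson | 56690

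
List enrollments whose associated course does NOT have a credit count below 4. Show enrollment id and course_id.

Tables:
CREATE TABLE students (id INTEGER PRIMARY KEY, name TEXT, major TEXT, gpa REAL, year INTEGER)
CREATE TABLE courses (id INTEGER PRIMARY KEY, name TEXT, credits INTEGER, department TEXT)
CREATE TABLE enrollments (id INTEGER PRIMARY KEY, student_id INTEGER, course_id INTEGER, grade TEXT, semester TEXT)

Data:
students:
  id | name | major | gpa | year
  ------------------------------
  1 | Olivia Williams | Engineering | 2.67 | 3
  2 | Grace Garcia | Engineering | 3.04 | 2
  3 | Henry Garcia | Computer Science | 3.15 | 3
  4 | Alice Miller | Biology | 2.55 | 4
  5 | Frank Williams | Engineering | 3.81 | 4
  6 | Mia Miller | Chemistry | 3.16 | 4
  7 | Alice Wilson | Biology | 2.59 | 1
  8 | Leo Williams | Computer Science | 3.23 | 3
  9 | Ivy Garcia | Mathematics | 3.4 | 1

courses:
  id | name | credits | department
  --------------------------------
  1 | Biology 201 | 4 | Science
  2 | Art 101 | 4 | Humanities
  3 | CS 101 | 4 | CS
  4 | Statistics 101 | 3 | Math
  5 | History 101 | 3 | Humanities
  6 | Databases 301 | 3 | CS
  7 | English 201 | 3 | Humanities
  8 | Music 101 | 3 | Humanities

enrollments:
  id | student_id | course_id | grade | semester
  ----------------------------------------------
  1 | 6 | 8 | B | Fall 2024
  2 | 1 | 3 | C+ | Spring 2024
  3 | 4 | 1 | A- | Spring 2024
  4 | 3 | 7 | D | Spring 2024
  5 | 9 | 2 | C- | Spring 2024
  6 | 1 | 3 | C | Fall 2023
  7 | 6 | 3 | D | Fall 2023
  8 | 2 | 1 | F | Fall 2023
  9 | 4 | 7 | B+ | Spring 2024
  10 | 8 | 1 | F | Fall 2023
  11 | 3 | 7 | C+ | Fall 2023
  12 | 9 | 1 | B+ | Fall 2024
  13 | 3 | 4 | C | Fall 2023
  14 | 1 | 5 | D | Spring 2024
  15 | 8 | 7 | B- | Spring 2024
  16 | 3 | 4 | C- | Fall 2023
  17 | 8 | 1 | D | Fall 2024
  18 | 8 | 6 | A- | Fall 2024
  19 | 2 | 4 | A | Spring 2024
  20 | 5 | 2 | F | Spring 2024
SELECT id, course_id FROM enrollments WHERE course_id NOT IN (SELECT id FROM courses WHERE credits < 4)

Execution result:
id | course_id
2 | 3
3 | 1
5 | 2
6 | 3
7 | 3
8 | 1
10 | 1
12 | 1
17 | 1
20 | 2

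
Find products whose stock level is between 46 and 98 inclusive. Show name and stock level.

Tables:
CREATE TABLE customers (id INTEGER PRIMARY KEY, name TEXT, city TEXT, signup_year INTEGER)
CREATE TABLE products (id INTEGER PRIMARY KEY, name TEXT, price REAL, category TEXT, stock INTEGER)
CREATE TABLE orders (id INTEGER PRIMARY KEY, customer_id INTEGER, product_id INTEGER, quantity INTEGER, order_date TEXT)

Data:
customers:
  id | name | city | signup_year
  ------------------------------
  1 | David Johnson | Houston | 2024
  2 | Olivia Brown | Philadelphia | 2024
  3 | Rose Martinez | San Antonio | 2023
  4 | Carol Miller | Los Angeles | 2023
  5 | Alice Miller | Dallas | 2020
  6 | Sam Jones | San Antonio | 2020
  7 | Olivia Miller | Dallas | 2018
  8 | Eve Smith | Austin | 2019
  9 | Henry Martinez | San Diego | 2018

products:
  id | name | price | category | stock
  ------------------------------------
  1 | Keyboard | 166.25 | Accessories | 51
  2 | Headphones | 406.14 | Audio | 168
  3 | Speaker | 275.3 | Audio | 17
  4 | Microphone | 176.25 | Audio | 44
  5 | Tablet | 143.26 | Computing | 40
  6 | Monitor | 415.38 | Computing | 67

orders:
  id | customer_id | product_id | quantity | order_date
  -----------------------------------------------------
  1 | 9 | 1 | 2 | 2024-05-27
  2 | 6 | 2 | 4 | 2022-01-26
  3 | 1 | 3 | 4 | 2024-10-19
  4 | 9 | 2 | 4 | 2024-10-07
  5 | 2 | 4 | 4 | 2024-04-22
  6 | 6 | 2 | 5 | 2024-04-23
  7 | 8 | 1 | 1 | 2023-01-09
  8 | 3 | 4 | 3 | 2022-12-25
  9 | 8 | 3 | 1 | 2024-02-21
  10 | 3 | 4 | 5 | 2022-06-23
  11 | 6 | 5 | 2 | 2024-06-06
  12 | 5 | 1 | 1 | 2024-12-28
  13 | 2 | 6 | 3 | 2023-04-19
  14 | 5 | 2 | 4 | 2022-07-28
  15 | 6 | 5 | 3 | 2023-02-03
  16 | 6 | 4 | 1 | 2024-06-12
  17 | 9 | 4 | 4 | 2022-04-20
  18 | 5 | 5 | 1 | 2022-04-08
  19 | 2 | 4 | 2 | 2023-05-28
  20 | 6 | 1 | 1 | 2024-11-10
SELECT name, stock FROM products WHERE stock BETWEEN 46 AND 98

Execution result:
name | stock
Keyboard | 51
Monitor | 67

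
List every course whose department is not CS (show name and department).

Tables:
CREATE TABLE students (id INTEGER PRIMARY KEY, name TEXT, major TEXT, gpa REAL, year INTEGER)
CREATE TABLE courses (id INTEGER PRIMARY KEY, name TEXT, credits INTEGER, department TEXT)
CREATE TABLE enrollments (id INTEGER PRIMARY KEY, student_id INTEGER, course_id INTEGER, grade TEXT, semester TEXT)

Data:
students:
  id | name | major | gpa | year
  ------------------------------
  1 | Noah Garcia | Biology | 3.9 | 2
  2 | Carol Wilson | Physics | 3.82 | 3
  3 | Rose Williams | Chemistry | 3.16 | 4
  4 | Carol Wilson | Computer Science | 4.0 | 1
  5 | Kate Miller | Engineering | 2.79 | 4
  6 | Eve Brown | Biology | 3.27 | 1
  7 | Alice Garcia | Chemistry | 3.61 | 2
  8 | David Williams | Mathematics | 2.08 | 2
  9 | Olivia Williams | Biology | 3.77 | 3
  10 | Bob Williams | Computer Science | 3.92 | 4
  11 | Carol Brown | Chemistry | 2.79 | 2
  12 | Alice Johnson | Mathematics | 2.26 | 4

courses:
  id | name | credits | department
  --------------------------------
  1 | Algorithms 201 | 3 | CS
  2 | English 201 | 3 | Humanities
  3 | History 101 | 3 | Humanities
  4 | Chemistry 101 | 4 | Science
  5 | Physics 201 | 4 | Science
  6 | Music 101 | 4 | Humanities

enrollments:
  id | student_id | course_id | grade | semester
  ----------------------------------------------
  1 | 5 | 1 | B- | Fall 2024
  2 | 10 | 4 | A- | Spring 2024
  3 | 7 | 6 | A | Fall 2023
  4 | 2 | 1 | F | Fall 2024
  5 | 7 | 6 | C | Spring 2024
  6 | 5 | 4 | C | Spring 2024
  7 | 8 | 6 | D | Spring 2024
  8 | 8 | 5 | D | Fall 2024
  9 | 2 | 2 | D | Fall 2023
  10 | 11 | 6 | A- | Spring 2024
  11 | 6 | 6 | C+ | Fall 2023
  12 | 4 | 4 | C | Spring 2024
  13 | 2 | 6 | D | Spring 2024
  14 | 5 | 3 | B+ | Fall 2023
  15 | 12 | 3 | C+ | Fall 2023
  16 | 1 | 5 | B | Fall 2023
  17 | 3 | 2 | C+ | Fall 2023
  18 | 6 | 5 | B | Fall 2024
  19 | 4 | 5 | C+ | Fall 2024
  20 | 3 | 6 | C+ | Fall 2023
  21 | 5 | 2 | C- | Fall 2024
SELECT name, department FROM courses WHERE department <> 'CS'

Execution result:
name | department
English 201 | Humanities
History 101 | Humanities
Chemistry 101 | Science
Physics 201 | Science
Music 101 | Humanities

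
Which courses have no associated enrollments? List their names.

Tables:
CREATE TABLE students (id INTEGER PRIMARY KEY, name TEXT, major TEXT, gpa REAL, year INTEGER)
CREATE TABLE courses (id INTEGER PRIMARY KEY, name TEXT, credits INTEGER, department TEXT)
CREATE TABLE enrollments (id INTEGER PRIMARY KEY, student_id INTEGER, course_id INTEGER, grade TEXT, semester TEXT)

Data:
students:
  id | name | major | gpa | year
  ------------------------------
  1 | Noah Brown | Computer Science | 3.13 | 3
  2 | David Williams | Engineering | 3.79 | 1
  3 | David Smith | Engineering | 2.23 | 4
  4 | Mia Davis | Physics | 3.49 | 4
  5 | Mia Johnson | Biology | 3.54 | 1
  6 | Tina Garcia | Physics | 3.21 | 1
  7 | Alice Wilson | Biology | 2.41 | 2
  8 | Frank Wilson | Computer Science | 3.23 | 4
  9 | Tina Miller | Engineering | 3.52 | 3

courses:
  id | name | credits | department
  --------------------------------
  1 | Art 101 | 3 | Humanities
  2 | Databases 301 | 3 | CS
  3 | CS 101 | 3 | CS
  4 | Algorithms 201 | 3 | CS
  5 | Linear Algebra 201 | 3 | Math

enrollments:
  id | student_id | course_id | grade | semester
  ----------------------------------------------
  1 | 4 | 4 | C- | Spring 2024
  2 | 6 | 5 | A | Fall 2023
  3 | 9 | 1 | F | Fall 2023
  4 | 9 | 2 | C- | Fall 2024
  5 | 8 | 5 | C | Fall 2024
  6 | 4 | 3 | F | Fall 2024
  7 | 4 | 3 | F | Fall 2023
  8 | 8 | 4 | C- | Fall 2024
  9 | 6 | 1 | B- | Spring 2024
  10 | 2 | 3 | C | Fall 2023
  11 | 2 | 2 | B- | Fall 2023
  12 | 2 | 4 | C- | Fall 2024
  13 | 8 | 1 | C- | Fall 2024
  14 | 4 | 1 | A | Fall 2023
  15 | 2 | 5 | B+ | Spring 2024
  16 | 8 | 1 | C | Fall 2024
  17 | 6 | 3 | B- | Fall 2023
SELECT p.name FROM courses p LEFT JOIN enrollments c ON c.course_id = p.id WHERE c.id IS NULL

Execution result:
(no rows)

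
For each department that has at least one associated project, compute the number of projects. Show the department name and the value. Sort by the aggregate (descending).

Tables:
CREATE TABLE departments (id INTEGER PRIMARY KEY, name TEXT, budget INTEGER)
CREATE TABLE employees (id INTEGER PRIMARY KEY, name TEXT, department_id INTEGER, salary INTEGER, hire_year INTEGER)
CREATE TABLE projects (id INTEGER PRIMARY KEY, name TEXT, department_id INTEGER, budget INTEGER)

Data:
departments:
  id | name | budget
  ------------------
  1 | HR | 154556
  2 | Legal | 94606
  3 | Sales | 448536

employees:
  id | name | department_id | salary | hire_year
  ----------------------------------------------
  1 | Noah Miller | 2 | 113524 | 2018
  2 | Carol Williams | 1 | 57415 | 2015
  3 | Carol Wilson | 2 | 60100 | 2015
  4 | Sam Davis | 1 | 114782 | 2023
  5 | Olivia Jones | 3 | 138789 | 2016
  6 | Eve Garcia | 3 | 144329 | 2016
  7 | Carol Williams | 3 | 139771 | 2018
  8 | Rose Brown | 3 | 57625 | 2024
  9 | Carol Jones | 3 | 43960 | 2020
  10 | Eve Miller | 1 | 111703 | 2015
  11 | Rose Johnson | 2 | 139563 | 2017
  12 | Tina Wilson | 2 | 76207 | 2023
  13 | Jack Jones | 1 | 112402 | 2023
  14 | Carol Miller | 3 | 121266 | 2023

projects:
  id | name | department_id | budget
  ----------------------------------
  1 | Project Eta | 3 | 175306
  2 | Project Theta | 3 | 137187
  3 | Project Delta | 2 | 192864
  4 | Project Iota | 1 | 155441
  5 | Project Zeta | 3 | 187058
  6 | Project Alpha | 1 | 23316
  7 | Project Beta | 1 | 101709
SELECT p.name, COUNT(*) AS n FROM projects c JOIN departments p ON c.department_id = p.id GROUP BY p.id, p.name ORDER BY n DESC

Execution result:
name | n
HR | 3
Sales | 3
Legal | 1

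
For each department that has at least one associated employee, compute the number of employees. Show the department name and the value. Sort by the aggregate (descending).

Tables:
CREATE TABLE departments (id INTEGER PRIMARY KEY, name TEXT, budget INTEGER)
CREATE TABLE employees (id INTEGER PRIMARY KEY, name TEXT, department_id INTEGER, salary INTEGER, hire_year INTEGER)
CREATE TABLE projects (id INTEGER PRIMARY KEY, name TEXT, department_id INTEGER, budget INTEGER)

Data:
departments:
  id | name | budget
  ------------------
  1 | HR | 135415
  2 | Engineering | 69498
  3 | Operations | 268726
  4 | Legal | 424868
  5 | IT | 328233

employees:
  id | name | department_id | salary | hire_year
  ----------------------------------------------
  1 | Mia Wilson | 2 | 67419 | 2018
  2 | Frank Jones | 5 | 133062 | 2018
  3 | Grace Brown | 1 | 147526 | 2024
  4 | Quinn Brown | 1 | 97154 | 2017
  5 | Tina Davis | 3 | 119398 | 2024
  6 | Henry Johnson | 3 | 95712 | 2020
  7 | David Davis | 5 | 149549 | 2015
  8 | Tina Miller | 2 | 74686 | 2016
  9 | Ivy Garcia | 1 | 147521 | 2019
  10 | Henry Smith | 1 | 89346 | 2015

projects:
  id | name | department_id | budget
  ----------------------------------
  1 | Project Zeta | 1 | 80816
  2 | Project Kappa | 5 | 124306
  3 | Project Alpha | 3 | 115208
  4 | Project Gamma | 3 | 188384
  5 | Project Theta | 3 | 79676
SELECT p.name, COUNT(*) AS n FROM employees c JOIN departments p ON c.department_id = p.id GROUP BY p.id, p.name ORDER BY n DESC

Execution result:
name | n
HR | 4
Engineering | 2
Operations | 2
IT | 2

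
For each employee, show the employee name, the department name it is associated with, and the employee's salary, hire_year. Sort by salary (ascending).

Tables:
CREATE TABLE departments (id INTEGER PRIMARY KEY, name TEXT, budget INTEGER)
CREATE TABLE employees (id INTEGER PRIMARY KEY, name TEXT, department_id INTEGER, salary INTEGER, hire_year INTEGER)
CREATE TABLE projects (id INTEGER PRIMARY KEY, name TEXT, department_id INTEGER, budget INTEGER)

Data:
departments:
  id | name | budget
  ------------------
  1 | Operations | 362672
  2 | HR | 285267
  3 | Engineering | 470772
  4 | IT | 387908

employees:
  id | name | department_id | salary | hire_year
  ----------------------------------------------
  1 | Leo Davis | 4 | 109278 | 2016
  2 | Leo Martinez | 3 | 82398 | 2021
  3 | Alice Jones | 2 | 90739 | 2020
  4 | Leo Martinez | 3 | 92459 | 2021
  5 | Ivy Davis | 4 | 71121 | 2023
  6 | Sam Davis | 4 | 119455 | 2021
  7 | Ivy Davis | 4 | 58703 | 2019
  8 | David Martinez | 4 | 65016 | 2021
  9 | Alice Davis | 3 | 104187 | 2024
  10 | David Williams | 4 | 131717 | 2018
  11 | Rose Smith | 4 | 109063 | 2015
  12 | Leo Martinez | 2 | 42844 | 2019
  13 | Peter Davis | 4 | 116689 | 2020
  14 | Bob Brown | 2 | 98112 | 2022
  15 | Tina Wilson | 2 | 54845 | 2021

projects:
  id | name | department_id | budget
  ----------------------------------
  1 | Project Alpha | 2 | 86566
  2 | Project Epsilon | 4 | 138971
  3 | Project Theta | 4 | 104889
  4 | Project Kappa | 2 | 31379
SELECT c.name, p.name AS department, c.salary, c.hire_year FROM employees c JOIN departments p ON c.department_id = p.id ORDER BY c.salary ASC

Execution result:
name | department | salary | hire_year
Leo Martinez | HR | 42844 | 2019
Tina Wilson | HR | 54845 | 2021
Ivy Davis | IT | 58703 | 2019
David Martinez | IT | 65016 | 2021
Ivy Davis | IT | 71121 | 2023
Leo Martinez | Engineering | 82398 | 2021
Alice Jones | HR | 90739 | 2020
Leo Martinez | Engineering | 92459 | 2021
Bob Brown | HR | 98112 | 2022
Alice Davis | Engineering | 104187 | 2024
Rose Smith | IT | 109063 | 2015
Leo Davis | IT | 109278 | 2016
Peter Davis | IT | 116689 | 2020
Sam Davis | IT | 119455 | 2021
David Williams | IT | 131717 | 2018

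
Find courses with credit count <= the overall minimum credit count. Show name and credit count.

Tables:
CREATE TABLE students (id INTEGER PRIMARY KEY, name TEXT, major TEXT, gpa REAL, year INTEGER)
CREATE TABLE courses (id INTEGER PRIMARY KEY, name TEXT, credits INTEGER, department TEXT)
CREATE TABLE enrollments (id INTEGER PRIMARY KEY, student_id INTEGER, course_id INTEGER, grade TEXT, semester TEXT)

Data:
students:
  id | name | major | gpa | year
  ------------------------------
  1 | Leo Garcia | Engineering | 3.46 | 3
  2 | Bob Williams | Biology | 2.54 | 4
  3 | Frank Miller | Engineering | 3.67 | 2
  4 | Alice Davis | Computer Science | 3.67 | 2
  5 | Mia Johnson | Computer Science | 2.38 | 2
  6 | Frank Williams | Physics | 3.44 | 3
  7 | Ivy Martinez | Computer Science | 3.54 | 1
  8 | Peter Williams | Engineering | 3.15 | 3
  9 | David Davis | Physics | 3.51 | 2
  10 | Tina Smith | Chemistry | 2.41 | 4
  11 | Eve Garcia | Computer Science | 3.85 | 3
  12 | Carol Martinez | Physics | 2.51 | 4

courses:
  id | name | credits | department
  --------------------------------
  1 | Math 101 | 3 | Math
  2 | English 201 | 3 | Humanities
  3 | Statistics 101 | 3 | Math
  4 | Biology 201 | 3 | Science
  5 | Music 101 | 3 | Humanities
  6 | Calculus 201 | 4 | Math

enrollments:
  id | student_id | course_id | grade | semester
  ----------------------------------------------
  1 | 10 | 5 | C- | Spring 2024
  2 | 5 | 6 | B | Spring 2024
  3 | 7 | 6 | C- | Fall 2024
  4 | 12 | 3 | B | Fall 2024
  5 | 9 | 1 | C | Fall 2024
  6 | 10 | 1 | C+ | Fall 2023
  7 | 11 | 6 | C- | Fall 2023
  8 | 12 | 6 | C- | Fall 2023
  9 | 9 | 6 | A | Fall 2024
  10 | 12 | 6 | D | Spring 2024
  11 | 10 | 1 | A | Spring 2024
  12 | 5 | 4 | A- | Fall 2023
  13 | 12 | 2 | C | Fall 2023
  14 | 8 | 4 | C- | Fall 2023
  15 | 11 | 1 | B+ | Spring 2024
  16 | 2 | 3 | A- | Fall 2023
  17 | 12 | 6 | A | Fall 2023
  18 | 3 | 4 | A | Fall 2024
SELECT name, credits FROM courses WHERE credits <= (SELECT MIN(credits) FROM courses)

Execution result:
name | credits
Math 101 | 3
English 201 | 3
Statistics 101 | 3
Biology 201 | 3
Music 101 | 3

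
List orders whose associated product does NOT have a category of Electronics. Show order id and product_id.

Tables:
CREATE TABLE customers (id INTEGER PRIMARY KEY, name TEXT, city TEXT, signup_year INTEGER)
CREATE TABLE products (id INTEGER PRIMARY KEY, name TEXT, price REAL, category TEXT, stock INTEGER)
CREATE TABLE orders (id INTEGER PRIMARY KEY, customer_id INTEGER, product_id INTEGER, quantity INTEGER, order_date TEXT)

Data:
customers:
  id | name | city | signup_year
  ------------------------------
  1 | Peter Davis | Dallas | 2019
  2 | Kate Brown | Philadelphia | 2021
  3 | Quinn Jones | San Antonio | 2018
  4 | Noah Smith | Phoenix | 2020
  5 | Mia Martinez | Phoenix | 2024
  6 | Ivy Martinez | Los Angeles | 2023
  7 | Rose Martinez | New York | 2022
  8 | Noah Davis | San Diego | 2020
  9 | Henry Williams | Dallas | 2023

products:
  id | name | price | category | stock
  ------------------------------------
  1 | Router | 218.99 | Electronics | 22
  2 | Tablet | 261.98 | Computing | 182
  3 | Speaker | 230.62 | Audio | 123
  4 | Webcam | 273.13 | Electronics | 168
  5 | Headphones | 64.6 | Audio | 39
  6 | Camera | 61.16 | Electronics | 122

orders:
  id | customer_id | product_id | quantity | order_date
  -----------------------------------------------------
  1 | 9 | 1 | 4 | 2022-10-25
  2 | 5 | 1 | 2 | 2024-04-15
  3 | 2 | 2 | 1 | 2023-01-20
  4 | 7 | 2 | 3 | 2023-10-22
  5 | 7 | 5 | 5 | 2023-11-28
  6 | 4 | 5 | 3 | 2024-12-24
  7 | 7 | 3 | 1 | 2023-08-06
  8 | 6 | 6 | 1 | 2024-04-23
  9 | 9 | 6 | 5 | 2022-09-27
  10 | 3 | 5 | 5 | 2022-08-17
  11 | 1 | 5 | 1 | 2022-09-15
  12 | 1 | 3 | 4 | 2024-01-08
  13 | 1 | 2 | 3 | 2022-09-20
SELECT id, product_id FROM orders WHERE product_id NOT IN (SELECT id FROM products WHERE category = 'Electronics')

Execution result:
id | product_id
3 | 2
4 | 2
5 | 5
6 | 5
7 | 3
10 | 5
11 | 5
12 | 3
13 | 2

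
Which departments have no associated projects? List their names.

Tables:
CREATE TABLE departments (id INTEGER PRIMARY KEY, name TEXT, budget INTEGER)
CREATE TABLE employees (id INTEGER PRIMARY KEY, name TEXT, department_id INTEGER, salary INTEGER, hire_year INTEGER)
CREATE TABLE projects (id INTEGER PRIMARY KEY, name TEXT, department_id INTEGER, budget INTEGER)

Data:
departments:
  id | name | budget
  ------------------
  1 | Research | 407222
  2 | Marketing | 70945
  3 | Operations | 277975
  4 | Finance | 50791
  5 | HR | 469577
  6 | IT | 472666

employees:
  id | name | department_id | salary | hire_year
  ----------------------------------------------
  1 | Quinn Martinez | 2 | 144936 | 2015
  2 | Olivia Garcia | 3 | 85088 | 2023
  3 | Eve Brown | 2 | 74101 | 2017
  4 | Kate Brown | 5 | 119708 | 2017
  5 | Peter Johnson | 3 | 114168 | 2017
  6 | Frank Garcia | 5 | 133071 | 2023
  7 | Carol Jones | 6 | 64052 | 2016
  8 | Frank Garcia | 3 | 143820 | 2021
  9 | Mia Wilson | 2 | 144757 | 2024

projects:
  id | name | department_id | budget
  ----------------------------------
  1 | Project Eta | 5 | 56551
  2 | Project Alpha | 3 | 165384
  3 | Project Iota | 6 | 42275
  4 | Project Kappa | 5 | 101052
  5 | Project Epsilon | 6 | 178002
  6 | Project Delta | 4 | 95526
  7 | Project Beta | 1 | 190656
SELECT p.name FROM departments p LEFT JOIN projects c ON c.department_id = p.id WHERE c.id IS NULL

Execution result:
Marketing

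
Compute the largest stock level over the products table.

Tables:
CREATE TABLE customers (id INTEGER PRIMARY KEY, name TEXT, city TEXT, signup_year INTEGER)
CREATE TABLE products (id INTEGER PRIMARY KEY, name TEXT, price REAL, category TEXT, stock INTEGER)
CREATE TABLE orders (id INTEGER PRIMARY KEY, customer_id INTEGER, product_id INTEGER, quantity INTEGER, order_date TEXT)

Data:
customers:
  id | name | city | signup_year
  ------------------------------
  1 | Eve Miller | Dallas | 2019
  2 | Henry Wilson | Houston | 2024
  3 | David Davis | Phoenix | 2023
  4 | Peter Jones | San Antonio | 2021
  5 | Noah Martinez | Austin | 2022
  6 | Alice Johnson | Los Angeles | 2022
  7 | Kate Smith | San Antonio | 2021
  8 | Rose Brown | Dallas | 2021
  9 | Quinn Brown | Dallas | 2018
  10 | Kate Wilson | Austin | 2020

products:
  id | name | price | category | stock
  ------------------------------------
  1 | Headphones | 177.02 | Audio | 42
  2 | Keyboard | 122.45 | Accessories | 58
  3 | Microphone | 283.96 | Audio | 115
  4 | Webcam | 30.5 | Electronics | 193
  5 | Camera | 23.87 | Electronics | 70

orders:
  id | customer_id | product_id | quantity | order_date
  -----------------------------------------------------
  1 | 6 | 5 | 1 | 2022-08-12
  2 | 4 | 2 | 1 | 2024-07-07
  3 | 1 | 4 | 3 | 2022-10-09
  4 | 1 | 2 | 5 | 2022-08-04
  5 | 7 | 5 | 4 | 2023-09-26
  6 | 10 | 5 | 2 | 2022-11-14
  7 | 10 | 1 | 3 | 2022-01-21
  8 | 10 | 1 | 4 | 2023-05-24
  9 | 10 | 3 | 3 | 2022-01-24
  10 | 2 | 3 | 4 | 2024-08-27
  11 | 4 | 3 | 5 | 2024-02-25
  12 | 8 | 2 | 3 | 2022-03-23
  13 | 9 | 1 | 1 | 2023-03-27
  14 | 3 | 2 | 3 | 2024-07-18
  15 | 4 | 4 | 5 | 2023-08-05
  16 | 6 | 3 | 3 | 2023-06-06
SELECT MAX(stock) FROM products

Execution result:
193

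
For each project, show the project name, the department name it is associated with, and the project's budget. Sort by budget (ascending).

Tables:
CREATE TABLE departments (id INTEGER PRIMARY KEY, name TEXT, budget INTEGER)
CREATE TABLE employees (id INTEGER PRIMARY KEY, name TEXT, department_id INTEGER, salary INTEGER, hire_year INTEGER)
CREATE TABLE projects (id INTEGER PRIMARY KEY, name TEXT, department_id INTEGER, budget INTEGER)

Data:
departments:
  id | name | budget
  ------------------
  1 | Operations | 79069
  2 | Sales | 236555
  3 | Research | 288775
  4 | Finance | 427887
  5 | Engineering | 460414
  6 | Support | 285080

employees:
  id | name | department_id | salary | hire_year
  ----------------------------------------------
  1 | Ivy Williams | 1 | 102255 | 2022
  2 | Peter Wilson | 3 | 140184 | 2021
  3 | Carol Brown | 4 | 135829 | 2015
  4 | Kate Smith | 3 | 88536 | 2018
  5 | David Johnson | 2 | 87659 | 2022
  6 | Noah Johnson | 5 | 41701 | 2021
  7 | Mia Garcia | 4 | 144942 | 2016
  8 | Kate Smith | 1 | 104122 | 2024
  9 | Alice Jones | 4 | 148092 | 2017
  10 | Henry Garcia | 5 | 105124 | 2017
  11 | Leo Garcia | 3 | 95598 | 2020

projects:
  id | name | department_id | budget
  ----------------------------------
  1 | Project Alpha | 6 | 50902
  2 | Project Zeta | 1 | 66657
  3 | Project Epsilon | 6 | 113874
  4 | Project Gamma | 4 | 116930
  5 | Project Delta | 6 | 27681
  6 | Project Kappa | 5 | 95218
SELECT c.name, p.name AS department, c.budget FROM projects c JOIN departments p ON c.department_id = p.id ORDER BY c.budget ASC

Execution result:
name | department | budget
Project Delta | Support | 27681
Project Alpha | Support | 50902
Project Zeta | Operations | 66657
Project Kappa | Engineering | 95218
Project Epsilon | Support | 113874
Project Gamma | Finance | 116930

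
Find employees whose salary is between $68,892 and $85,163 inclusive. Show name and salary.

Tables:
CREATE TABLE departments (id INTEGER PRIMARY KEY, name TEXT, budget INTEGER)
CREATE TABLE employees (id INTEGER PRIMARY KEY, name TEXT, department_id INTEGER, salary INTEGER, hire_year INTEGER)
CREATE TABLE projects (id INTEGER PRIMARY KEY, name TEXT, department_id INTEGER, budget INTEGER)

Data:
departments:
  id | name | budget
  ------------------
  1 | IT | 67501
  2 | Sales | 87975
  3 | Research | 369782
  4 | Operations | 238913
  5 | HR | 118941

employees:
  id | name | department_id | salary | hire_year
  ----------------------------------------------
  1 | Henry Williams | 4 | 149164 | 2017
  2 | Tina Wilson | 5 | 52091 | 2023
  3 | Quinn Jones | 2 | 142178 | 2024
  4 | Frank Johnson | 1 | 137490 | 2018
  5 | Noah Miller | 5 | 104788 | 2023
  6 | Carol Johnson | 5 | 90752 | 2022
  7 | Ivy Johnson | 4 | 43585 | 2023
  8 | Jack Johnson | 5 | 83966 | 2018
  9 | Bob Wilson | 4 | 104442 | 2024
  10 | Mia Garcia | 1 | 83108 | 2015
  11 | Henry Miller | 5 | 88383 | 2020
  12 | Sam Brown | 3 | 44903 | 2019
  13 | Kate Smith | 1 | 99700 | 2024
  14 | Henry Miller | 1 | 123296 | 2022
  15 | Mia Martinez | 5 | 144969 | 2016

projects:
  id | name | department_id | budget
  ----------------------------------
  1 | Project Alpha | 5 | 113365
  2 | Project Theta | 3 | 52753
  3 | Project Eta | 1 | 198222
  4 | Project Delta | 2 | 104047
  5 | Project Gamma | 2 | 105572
SELECT name, salary FROM employees WHERE salary BETWEEN 68892 AND 85163

Execution result:
name | salary
Jack Johnson | 83966
Mia Garcia | 83108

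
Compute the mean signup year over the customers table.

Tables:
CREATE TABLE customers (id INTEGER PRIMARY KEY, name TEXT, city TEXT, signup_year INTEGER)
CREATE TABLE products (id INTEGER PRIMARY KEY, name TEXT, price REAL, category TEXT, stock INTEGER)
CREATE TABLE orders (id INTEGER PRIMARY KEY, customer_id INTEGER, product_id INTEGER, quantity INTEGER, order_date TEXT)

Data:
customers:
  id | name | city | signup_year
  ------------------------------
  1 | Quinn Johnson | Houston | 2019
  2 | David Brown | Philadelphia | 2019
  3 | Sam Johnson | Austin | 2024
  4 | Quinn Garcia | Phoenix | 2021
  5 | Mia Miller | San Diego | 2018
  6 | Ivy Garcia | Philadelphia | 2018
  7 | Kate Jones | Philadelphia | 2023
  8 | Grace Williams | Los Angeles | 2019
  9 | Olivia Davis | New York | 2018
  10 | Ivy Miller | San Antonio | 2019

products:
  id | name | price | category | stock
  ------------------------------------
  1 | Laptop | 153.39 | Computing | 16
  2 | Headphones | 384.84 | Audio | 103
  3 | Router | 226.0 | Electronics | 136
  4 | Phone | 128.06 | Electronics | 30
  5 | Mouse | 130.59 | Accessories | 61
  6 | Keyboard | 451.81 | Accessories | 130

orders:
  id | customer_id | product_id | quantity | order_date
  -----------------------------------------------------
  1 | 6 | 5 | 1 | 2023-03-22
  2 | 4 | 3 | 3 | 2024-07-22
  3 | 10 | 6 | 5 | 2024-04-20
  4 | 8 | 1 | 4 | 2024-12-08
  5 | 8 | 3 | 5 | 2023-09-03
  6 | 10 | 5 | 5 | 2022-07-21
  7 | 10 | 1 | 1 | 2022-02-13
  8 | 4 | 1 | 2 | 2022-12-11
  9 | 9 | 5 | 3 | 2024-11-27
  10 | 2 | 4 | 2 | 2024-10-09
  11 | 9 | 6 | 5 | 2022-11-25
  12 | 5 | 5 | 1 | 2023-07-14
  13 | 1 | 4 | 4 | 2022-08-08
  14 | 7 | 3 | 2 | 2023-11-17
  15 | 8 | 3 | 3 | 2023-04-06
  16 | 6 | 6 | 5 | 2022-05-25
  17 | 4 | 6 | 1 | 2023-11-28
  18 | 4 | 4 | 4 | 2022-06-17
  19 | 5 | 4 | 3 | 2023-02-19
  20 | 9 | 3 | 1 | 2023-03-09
SELECT AVG(signup_year) FROM customers

Execution result:
2019.80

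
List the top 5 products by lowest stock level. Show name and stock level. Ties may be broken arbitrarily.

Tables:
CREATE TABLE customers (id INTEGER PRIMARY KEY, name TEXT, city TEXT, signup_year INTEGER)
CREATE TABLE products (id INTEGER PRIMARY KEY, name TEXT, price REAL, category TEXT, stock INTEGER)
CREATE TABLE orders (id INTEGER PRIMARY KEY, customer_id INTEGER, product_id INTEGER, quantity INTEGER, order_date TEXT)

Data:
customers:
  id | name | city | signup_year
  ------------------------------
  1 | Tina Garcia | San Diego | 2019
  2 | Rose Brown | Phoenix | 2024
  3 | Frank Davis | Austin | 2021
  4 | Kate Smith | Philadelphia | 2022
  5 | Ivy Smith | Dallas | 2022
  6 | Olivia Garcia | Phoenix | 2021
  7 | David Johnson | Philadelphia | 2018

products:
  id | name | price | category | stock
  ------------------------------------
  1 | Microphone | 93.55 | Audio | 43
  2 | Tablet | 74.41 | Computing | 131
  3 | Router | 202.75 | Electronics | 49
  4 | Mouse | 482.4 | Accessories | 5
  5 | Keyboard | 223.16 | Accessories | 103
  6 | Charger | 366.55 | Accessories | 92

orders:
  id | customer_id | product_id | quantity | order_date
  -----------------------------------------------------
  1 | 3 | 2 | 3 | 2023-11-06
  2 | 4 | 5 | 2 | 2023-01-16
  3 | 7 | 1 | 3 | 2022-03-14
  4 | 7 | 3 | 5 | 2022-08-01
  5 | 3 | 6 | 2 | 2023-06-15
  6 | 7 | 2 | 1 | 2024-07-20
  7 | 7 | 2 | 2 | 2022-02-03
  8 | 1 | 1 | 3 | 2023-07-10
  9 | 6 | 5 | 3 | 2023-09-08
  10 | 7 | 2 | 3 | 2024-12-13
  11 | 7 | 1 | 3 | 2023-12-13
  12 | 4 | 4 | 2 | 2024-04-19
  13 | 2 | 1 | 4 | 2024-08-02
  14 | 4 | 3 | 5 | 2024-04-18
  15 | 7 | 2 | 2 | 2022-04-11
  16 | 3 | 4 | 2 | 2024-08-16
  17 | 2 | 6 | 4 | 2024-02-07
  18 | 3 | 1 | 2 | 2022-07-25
SELECT name, stock FROM products ORDER BY stock ASC LIMIT 5

Execution result:
name | stock
Mouse | 5
Microphone | 43
Router | 49
Charger | 92
Keyboard | 103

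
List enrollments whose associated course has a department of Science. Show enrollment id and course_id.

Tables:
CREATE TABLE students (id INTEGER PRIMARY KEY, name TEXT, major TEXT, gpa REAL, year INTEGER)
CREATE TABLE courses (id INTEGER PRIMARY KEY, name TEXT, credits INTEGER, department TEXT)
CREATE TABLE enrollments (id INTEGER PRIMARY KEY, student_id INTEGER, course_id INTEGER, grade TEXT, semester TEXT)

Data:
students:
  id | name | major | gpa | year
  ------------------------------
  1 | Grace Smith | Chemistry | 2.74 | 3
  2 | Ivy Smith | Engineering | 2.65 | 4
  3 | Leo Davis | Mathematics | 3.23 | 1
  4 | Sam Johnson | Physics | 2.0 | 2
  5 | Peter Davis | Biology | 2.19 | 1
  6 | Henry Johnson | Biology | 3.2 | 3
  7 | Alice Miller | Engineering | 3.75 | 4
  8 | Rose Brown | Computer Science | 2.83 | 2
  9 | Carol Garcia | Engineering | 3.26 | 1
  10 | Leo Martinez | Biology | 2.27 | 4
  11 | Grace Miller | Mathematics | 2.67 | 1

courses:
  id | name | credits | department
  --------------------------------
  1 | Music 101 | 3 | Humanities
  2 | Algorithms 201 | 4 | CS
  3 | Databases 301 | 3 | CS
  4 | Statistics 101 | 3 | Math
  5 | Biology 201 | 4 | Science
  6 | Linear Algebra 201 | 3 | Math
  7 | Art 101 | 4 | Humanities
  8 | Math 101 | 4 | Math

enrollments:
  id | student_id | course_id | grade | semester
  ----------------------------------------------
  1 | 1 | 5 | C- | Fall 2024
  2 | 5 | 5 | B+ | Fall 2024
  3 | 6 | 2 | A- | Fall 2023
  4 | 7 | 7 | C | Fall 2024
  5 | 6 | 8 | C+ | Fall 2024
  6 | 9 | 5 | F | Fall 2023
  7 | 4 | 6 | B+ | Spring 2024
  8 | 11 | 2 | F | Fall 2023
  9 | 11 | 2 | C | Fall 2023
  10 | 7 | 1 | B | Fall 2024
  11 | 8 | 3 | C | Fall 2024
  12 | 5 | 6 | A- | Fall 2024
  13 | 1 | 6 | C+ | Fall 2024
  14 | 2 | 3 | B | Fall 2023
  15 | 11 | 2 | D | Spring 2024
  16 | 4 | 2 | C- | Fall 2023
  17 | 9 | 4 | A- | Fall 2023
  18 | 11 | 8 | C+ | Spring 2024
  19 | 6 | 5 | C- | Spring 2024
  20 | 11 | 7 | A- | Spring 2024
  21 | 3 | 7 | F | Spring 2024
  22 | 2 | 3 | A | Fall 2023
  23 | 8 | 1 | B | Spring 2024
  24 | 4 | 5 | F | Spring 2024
SELECT id, course_id FROM enrollments WHERE course_id IN (SELECT id FROM courses WHERE department = 'Science')

Execution result:
id | course_id
1 | 5
2 | 5
6 | 5
19 | 5
24 | 5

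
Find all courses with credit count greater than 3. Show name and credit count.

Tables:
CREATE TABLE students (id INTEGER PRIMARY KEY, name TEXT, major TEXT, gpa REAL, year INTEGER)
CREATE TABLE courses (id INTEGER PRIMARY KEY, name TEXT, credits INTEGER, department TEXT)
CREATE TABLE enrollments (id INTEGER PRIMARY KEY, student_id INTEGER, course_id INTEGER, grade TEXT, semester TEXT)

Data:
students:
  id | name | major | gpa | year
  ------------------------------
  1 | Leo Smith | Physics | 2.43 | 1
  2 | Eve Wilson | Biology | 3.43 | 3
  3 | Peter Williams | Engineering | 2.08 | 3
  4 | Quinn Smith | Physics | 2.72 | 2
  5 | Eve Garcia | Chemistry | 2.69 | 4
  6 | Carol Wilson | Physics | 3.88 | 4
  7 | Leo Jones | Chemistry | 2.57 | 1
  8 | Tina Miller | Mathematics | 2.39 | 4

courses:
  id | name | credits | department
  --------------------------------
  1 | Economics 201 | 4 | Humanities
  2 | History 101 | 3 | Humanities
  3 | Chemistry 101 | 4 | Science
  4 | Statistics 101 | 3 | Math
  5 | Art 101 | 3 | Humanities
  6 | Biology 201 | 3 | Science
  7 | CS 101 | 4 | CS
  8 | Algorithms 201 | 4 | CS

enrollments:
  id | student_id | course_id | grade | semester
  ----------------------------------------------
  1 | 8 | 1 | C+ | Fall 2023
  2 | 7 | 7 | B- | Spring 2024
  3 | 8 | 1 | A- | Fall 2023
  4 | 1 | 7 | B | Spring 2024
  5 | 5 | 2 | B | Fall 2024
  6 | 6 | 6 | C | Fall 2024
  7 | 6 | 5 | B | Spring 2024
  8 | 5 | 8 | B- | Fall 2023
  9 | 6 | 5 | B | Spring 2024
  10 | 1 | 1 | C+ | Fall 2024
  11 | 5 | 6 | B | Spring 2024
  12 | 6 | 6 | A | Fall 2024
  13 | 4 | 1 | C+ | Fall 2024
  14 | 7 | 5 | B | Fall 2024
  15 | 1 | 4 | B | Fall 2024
SELECT name, credits FROM courses WHERE credits > 3

Execution result:
name | credits
Economics 201 | 4
Chemistry 101 | 4
CS 101 | 4
Algorithms 201 | 4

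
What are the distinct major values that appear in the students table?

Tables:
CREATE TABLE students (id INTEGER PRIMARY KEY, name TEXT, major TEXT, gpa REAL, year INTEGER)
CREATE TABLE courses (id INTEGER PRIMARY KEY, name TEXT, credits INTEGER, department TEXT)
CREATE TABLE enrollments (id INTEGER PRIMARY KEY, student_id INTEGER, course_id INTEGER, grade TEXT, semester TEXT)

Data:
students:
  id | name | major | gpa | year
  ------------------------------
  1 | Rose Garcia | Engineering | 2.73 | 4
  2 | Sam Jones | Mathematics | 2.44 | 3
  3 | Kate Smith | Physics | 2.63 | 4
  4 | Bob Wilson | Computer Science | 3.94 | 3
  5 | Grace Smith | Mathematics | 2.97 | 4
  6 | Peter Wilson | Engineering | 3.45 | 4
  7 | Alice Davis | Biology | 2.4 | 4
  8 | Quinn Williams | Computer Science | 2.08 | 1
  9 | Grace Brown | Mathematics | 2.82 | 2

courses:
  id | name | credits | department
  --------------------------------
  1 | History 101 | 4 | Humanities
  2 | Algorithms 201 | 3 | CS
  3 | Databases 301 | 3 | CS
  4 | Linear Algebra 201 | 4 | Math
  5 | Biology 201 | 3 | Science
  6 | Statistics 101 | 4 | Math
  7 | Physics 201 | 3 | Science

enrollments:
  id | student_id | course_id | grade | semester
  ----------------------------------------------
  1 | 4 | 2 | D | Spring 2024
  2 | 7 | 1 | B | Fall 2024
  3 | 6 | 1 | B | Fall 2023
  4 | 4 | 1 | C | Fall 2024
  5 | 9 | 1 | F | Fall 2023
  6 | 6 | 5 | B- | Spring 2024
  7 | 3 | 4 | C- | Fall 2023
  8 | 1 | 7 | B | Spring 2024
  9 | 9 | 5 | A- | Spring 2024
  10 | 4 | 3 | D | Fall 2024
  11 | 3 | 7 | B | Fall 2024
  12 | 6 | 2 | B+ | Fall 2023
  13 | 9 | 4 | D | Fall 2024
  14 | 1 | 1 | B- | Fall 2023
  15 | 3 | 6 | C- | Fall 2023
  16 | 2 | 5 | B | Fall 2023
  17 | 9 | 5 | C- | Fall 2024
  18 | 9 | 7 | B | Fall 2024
SELECT DISTINCT major FROM students

Execution result:
major
Engineering
Mathematics
Physics
Computer Science
Biology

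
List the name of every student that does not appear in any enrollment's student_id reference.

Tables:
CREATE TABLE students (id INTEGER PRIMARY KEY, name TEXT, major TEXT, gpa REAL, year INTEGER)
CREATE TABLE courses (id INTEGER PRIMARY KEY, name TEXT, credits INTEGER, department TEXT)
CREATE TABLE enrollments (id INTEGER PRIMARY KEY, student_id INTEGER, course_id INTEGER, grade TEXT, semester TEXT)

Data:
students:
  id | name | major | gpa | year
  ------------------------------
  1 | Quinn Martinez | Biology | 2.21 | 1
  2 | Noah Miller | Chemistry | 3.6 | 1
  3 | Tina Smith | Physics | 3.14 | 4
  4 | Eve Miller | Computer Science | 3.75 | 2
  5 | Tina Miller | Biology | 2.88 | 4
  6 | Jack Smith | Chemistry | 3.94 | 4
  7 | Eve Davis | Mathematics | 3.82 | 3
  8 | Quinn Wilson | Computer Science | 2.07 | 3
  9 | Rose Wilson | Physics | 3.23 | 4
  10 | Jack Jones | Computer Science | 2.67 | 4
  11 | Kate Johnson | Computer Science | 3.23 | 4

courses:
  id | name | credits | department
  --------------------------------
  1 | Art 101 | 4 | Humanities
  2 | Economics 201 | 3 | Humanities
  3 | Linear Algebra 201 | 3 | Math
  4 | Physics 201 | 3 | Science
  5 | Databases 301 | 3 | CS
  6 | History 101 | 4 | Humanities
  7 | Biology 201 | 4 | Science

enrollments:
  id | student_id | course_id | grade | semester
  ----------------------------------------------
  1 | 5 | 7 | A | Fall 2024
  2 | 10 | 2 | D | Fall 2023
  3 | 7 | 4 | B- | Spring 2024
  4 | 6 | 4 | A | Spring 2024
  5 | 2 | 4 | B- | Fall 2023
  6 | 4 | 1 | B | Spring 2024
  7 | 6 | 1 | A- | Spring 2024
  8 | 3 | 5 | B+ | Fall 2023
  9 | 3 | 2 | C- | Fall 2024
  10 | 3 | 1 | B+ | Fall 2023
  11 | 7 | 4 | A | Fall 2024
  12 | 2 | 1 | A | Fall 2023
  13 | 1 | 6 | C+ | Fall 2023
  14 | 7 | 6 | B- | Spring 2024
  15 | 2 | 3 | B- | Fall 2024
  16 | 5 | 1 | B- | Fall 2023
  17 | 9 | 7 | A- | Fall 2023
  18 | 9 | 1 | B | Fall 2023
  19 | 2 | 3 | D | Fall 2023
SELECT p.name FROM students p LEFT JOIN enrollments c ON c.student_id = p.id WHERE c.id IS NULL

Execution result:
name
Quinn Wilson
Kate Johnson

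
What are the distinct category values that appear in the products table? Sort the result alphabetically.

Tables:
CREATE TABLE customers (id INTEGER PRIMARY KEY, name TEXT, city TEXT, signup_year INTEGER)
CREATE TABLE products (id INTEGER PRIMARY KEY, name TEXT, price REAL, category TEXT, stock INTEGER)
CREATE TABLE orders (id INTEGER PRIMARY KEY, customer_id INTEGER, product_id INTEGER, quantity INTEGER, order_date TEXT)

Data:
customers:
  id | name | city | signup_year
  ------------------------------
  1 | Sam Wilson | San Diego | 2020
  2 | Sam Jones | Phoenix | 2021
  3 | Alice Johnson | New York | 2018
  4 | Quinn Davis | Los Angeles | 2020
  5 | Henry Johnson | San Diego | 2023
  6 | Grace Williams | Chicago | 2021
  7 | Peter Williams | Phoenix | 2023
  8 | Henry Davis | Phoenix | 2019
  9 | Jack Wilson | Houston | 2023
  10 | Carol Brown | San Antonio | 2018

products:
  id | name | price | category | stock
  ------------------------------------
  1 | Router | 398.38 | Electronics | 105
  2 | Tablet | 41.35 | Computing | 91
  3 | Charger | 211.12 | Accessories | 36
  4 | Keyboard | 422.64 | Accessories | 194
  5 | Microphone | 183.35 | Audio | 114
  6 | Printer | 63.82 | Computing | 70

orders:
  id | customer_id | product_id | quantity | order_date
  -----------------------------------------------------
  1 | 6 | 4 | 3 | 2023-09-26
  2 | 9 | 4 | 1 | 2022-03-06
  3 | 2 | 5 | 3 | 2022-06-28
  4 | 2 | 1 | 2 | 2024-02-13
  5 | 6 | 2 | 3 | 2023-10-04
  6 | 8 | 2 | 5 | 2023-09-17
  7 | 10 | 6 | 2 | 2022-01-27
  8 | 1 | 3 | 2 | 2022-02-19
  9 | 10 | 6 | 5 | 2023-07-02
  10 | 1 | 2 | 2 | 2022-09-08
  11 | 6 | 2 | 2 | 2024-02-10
SELECT DISTINCT category FROM products ORDER BY category

Execution result:
category
Accessories
Audio
Computing
Electronics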